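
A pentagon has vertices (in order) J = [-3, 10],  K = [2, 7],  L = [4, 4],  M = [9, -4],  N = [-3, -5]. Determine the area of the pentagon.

Apply the shoelace formula: 2A = Σ (x_i·y_{i+1} − x_{i+1}·y_i), indices taken mod 5.
Cross-terms: -41, -20, -52, -57, -45  ⇒  Σ = -215
Area = |Σ|/2 = 107.5.

107.5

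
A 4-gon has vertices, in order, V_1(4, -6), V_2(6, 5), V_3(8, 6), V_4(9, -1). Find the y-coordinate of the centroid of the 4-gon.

Apply Gauss's area formula. First the cross-terms c_i = x_i·y_{i+1} − x_{i+1}·y_i:
  56, -4, -62, -50  ⇒  2A = -60, A = -30.
Then Σ (y_i + y_{i+1})·c_i = -60, so ȳ = -60 / (6·(-30)) = 1/3.

1/3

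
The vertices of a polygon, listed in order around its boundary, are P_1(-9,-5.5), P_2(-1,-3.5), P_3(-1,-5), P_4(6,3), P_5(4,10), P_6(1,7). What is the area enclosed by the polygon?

89

Apply the surveyor's formula: 2A = Σ (x_i·y_{i+1} − x_{i+1}·y_i), indices taken mod 6.
Cross-terms: 26, 1.5, 27, 48, 18, 57.5  ⇒  Σ = 178
Area = |Σ|/2 = 89.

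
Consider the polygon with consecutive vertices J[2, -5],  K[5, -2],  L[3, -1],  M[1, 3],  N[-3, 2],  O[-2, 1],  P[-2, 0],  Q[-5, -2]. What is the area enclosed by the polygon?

39.5

Apply the shoelace (surveyor's) formula: 2A = Σ (x_i·y_{i+1} − x_{i+1}·y_i), indices taken mod 8.
Cross-terms: 21, 1, 10, 11, 1, 2, 4, 29  ⇒  Σ = 79
Area = |Σ|/2 = 39.5.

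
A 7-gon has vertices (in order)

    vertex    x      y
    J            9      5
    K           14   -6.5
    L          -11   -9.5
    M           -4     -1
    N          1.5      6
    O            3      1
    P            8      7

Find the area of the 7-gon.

204.5

J→K: (9)(-6.5) − (14)(5) = -128.5
K→L: (14)(-9.5) − (-11)(-6.5) = -204.5
L→M: (-11)(-1) − (-4)(-9.5) = -27
M→N: (-4)(6) − (1.5)(-1) = -22.5
N→O: (1.5)(1) − (3)(6) = -16.5
O→P: (3)(7) − (8)(1) = 13
P→J: (8)(5) − (9)(7) = -23
Σ = -409
Area = |Σ|/2 = 204.5.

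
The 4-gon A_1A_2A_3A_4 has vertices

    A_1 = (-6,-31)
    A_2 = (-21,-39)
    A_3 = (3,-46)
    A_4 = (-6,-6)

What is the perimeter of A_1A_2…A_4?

|A_1A_2| = √((-15)² + (-8)²) = √289 = 17
|A_2A_3| = √((24)² + (-7)²) = √625 = 25
|A_3A_4| = √((-9)² + (40)²) = √1681 = 41
|A_4A_1| = √((0)² + (-25)²) = √625 = 25
Perimeter = 17 + 25 + 41 + 25 = 108.

108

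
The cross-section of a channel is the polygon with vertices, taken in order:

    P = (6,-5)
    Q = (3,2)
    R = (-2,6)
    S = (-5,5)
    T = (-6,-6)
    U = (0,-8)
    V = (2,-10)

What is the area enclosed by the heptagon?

121.5

Σ = (27) + (22) + (20) + (60) + (48) + (16) + (50) = 243
Area = |Σ|/2 = 121.5.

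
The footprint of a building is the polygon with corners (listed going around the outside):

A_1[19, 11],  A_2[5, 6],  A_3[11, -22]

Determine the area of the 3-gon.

Apply the shoelace (surveyor's) formula: 2A = Σ (x_i·y_{i+1} − x_{i+1}·y_i), indices taken mod 3.
A_1→A_2: (19)(6) − (5)(11) = 59
A_2→A_3: (5)(-22) − (11)(6) = -176
A_3→A_1: (11)(11) − (19)(-22) = 539
Σ = 422
Area = |Σ|/2 = 211.

211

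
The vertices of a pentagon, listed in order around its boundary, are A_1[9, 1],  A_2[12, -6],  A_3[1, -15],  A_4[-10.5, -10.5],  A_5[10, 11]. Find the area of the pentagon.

253.75

Σ = (-66) + (-174) + (-168) + (-10.5) + (-89) = -507.5
Area = |Σ|/2 = 253.75.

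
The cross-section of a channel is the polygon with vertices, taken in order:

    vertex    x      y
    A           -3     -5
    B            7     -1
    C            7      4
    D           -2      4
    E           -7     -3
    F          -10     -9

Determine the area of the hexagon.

Cross-terms: 38, 35, 36, 34, 33, 23  ⇒  Σ = 199
Area = |Σ|/2 = 99.5.

99.5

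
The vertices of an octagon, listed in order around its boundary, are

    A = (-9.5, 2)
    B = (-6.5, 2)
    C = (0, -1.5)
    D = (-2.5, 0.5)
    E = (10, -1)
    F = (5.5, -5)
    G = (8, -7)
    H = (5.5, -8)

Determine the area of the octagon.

Apply the shoelace formula: 2A = Σ (x_i·y_{i+1} − x_{i+1}·y_i), indices taken mod 8.
A→B: (-9.5)(2) − (-6.5)(2) = -6
B→C: (-6.5)(-1.5) − (0)(2) = 9.75
C→D: (0)(0.5) − (-2.5)(-1.5) = -3.75
D→E: (-2.5)(-1) − (10)(0.5) = -2.5
E→F: (10)(-5) − (5.5)(-1) = -44.5
F→G: (5.5)(-7) − (8)(-5) = 1.5
G→H: (8)(-8) − (5.5)(-7) = -25.5
H→A: (5.5)(2) − (-9.5)(-8) = -65
Σ = -136
Area = |Σ|/2 = 68.

68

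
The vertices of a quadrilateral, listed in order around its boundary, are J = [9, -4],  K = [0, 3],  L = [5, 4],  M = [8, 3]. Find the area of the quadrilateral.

Apply Gauss's area formula: 2A = Σ (x_i·y_{i+1} − x_{i+1}·y_i), indices taken mod 4.
Σ = (27) + (-15) + (-17) + (-59) = -64
Area = |Σ|/2 = 32.

32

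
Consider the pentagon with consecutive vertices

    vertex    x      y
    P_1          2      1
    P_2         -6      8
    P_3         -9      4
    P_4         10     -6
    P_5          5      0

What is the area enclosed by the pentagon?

Apply Gauss's area formula: 2A = Σ (x_i·y_{i+1} − x_{i+1}·y_i), indices taken mod 5.
Cross-terms: 22, 48, 14, 30, 5  ⇒  Σ = 119
Area = |Σ|/2 = 59.5.

59.5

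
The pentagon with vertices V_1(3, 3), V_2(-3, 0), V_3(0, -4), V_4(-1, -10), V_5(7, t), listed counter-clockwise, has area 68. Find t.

-7

Write out the shoelace sum; only the two edges meeting at V_5 involve t:
2·Area = [((-1)·t − 7·(-10)) + (7·3 − 3·t)] + 17
       = -4·t + 108 = 136
⇒ t = -7.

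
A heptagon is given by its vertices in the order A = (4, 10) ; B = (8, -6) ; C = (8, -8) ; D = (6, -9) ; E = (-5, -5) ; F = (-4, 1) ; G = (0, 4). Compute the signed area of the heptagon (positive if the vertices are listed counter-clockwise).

Apply the shoelace (surveyor's) formula: 2A = Σ (x_i·y_{i+1} − x_{i+1}·y_i), indices taken mod 7.
Cross-terms: -104, -16, -24, -75, -25, -16, -16  ⇒  Σ = -276
Signed area = Σ/2 = -138 (negative ⇒ clockwise traversal).

-138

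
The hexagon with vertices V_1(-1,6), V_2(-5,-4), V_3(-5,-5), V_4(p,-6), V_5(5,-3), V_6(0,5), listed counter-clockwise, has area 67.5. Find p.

3

Write out the shoelace sum; only the two edges meeting at V_4 involve p:
2·Area = [((-5)·(-6) − p·(-5)) + (p·(-3) − 5·(-6))] + 69
       = 2·p + 129 = 135
⇒ p = 3.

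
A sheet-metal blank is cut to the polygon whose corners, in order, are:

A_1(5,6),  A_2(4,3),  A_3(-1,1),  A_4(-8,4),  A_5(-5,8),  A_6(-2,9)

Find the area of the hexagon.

Apply the shoelace formula: 2A = Σ (x_i·y_{i+1} − x_{i+1}·y_i), indices taken mod 6.
Σ = (-9) + (7) + (4) + (-44) + (-29) + (-57) = -128
Area = |Σ|/2 = 64.

64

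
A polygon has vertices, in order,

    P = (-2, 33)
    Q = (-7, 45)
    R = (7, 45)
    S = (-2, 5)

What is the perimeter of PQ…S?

|PQ| = √((-5)² + (12)²) = √169 = 13
|QR| = √((14)² + (0)²) = √196 = 14
|RS| = √((-9)² + (-40)²) = √1681 = 41
|SP| = √((0)² + (28)²) = √784 = 28
Perimeter = 13 + 14 + 41 + 28 = 96.

96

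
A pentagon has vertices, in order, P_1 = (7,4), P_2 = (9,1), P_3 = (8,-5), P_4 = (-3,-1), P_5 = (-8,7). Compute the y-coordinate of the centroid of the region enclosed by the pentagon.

4/3

Apply the shoelace (surveyor's) formula. First the cross-terms c_i = x_i·y_{i+1} − x_{i+1}·y_i:
  -29, -53, -23, -29, -81  ⇒  2A = -215, A = -107.5.
Then Σ (y_i + y_{i+1})·c_i = -860, so ȳ = -860 / (6·(-107.5)) = 4/3.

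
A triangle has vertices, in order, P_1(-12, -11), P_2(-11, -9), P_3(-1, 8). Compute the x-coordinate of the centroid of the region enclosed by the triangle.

Apply the surveyor's formula. First the cross-terms c_i = x_i·y_{i+1} − x_{i+1}·y_i:
  -13, -97, 107  ⇒  2A = -3, A = -1.5.
Then Σ (x_i + x_{i+1})·c_i = 72, so x̄ = 72 / (6·(-1.5)) = -8.

-8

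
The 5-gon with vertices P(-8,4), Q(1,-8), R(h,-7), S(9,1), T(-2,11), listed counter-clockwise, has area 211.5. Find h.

14

Write out the shoelace sum; only the two edges meeting at R involve h:
2·Area = [(1·(-7) − h·(-8)) + (h·1 − 9·(-7))] + 241
       = 9·h + 297 = 423
⇒ h = 14.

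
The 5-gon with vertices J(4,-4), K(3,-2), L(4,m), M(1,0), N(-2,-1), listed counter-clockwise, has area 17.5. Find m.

6

Write out the shoelace sum; only the two edges meeting at L involve m:
2·Area = [(3·m − 4·(-2)) + (4·0 − 1·m)] + 15
       = 2·m + 23 = 35
⇒ m = 6.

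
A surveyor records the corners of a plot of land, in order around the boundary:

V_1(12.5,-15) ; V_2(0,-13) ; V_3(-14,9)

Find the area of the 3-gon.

Apply the shoelace (surveyor's) formula: 2A = Σ (x_i·y_{i+1} − x_{i+1}·y_i), indices taken mod 3.
Σ = (-162.5) + (-182) + (97.5) = -247
Area = |Σ|/2 = 123.5.

123.5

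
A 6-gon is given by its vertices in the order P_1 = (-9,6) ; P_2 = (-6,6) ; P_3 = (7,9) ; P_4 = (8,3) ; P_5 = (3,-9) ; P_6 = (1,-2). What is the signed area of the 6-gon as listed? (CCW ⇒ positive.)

Cross-terms: -18, -96, -51, -81, 3, -12  ⇒  Σ = -255
Signed area = Σ/2 = -127.5 (negative ⇒ clockwise traversal).

-127.5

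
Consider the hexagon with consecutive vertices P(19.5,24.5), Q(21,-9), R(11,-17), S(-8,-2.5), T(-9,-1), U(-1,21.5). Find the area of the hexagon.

Apply the surveyor's formula: 2A = Σ (x_i·y_{i+1} − x_{i+1}·y_i), indices taken mod 6.
P→Q: (19.5)(-9) − (21)(24.5) = -690
Q→R: (21)(-17) − (11)(-9) = -258
R→S: (11)(-2.5) − (-8)(-17) = -163.5
S→T: (-8)(-1) − (-9)(-2.5) = -14.5
T→U: (-9)(21.5) − (-1)(-1) = -194.5
U→P: (-1)(24.5) − (19.5)(21.5) = -443.75
Σ = -1764.25
Area = |Σ|/2 = 882.125.

882.125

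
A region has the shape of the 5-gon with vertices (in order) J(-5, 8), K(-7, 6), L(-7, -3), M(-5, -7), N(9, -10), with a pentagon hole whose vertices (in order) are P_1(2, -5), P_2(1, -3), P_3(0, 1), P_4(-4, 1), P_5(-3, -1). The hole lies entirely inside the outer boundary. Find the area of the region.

Outer boundary:
Σ = (26) + (63) + (34) + (113) + (22) = 258
Area = |Σ|/2 = 129.
Hole:
Apply the shoelace (surveyor's) formula: 2A = Σ (x_i·y_{i+1} − x_{i+1}·y_i), indices taken mod 5.
Σ = (-1) + (1) + (4) + (7) + (17) = 28
Area = |Σ|/2 = 14.
Net area = 129 − 14 = 115.

115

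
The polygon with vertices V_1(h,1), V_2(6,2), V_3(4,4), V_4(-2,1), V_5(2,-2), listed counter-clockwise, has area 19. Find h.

Write out the shoelace sum; only the two edges meeting at V_1 involve h:
2·Area = [(2·1 − h·(-2)) + (h·2 − 6·1)] + 30
       = 4·h + 26 = 38
⇒ h = 3.

3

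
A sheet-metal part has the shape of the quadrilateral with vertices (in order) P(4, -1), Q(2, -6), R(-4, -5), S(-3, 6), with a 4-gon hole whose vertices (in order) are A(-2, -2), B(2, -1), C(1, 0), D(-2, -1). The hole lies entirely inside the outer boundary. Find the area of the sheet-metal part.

Outer boundary:
Cross-terms: -22, -34, -39, -21  ⇒  Σ = -116
Area = |Σ|/2 = 58.
Hole:
Apply Gauss's area formula: 2A = Σ (x_i·y_{i+1} − x_{i+1}·y_i), indices taken mod 4.
Cross-terms: 6, 1, -1, 2  ⇒  Σ = 8
Area = |Σ|/2 = 4.
Net area = 58 − 4 = 54.

54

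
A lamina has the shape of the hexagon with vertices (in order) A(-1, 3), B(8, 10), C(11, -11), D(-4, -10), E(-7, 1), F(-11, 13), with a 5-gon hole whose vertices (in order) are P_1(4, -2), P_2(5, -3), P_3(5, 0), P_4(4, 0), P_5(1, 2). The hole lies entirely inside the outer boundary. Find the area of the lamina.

274.5

Outer boundary:
Apply the surveyor's formula: 2A = Σ (x_i·y_{i+1} − x_{i+1}·y_i), indices taken mod 6.
Cross-terms: -34, -198, -154, -74, -80, -20  ⇒  Σ = -560
Area = |Σ|/2 = 280.
Hole:
Apply Gauss's area formula: 2A = Σ (x_i·y_{i+1} − x_{i+1}·y_i), indices taken mod 5.
P_1→P_2: (4)(-3) − (5)(-2) = -2
P_2→P_3: (5)(0) − (5)(-3) = 15
P_3→P_4: (5)(0) − (4)(0) = 0
P_4→P_5: (4)(2) − (1)(0) = 8
P_5→P_1: (1)(-2) − (4)(2) = -10
Σ = 11
Area = |Σ|/2 = 5.5.
Net area = 280 − 5.5 = 274.5.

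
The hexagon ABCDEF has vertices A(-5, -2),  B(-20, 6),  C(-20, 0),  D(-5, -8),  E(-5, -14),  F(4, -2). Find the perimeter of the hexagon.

|AB| = √((-15)² + (8)²) = √289 = 17
|BC| = √((0)² + (-6)²) = √36 = 6
|CD| = √((15)² + (-8)²) = √289 = 17
|DE| = √((0)² + (-6)²) = √36 = 6
|EF| = √((9)² + (12)²) = √225 = 15
|FA| = √((-9)² + (0)²) = √81 = 9
Perimeter = 17 + 6 + 17 + 6 + 15 + 9 = 70.

70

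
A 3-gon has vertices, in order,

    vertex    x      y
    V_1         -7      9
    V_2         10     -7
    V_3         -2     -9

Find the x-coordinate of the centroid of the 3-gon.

1/3

Apply the surveyor's formula. First the cross-terms c_i = x_i·y_{i+1} − x_{i+1}·y_i:
  -41, -104, -81  ⇒  2A = -226, A = -113.
Then Σ (x_i + x_{i+1})·c_i = -226, so x̄ = -226 / (6·(-113)) = 1/3.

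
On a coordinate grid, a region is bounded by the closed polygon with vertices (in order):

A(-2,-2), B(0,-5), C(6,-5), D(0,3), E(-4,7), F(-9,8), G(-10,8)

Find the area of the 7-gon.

72.5

Σ = (10) + (30) + (18) + (12) + (31) + (8) + (36) = 145
Area = |Σ|/2 = 72.5.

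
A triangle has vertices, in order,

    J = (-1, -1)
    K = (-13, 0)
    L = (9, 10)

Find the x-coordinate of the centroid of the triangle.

-5/3

Apply the surveyor's formula. First the cross-terms c_i = x_i·y_{i+1} − x_{i+1}·y_i:
  -13, -130, 1  ⇒  2A = -142, A = -71.
Then Σ (x_i + x_{i+1})·c_i = 710, so x̄ = 710 / (6·(-71)) = -5/3.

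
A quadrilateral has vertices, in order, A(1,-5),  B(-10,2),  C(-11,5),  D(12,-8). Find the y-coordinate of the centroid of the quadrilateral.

Apply the shoelace (surveyor's) formula. First the cross-terms c_i = x_i·y_{i+1} − x_{i+1}·y_i:
  -48, -28, 28, -52  ⇒  2A = -100, A = -50.
Then Σ (y_i + y_{i+1})·c_i = 540, so ȳ = 540 / (6·(-50)) = -1.8.

-1.8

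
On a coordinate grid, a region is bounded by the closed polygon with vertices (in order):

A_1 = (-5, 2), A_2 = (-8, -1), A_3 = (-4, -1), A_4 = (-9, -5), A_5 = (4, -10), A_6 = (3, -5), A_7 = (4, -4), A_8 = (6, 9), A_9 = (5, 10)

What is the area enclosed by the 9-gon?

Apply the shoelace formula: 2A = Σ (x_i·y_{i+1} − x_{i+1}·y_i), indices taken mod 9.
Cross-terms: 21, 4, 11, 110, 10, 8, 60, 15, 60  ⇒  Σ = 299
Area = |Σ|/2 = 149.5.

149.5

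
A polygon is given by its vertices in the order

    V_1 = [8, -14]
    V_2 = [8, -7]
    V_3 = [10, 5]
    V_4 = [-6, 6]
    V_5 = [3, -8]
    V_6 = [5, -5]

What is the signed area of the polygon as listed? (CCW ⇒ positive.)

140.5

Apply Gauss's area formula: 2A = Σ (x_i·y_{i+1} − x_{i+1}·y_i), indices taken mod 6.
Σ = (56) + (110) + (90) + (30) + (25) + (-30) = 281
Signed area = Σ/2 = 140.5 (positive ⇒ counter-clockwise traversal).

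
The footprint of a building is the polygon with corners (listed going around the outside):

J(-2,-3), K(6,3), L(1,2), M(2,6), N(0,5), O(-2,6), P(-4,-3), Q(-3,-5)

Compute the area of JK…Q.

41.5

J→K: (-2)(3) − (6)(-3) = 12
K→L: (6)(2) − (1)(3) = 9
L→M: (1)(6) − (2)(2) = 2
M→N: (2)(5) − (0)(6) = 10
N→O: (0)(6) − (-2)(5) = 10
O→P: (-2)(-3) − (-4)(6) = 30
P→Q: (-4)(-5) − (-3)(-3) = 11
Q→J: (-3)(-3) − (-2)(-5) = -1
Σ = 83
Area = |Σ|/2 = 41.5.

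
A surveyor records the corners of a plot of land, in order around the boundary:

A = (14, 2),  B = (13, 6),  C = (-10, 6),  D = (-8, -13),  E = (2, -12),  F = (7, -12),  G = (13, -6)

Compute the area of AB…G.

A→B: (14)(6) − (13)(2) = 58
B→C: (13)(6) − (-10)(6) = 138
C→D: (-10)(-13) − (-8)(6) = 178
D→E: (-8)(-12) − (2)(-13) = 122
E→F: (2)(-12) − (7)(-12) = 60
F→G: (7)(-6) − (13)(-12) = 114
G→A: (13)(2) − (14)(-6) = 110
Σ = 780
Area = |Σ|/2 = 390.

390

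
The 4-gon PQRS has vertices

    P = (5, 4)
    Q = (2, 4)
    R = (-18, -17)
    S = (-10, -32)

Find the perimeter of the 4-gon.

88

|PQ| = √((-3)² + (0)²) = √9 = 3
|QR| = √((-20)² + (-21)²) = √841 = 29
|RS| = √((8)² + (-15)²) = √289 = 17
|SP| = √((15)² + (36)²) = √1521 = 39
Perimeter = 3 + 29 + 17 + 39 = 88.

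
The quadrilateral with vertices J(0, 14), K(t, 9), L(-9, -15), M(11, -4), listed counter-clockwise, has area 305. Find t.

Write out the shoelace sum; only the two edges meeting at K involve t:
2·Area = [(0·9 − t·14) + (t·(-15) − (-9)·9)] + 355
       = -29·t + 436 = 610
⇒ t = -6.

-6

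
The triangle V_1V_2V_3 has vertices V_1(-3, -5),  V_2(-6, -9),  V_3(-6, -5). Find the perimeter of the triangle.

|V_1V_2| = √((-3)² + (-4)²) = √25 = 5
|V_2V_3| = √((0)² + (4)²) = √16 = 4
|V_3V_1| = √((3)² + (0)²) = √9 = 3
Perimeter = 5 + 4 + 3 = 12.

12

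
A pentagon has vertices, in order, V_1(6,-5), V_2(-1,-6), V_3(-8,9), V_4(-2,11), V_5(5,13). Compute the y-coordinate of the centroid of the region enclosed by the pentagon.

Apply the surveyor's formula. First the cross-terms c_i = x_i·y_{i+1} − x_{i+1}·y_i:
  -41, -57, -70, -81, -103  ⇒  2A = -352, A = -176.
Then Σ (y_i + y_{i+1})·c_i = -3888, so ȳ = -3888 / (6·(-176)) = 81/22.

81/22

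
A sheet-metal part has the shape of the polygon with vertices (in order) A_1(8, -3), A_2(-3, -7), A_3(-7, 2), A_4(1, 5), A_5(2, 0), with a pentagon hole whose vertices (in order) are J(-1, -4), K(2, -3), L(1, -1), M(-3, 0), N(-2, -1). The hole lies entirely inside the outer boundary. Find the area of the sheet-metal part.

Outer boundary:
Apply the surveyor's formula: 2A = Σ (x_i·y_{i+1} − x_{i+1}·y_i), indices taken mod 5.
A_1→A_2: (8)(-7) − (-3)(-3) = -65
A_2→A_3: (-3)(2) − (-7)(-7) = -55
A_3→A_4: (-7)(5) − (1)(2) = -37
A_4→A_5: (1)(0) − (2)(5) = -10
A_5→A_1: (2)(-3) − (8)(0) = -6
Σ = -173
Area = |Σ|/2 = 86.5.
Hole:
Σ = (11) + (1) + (-3) + (3) + (7) = 19
Area = |Σ|/2 = 9.5.
Net area = 86.5 − 9.5 = 77.

77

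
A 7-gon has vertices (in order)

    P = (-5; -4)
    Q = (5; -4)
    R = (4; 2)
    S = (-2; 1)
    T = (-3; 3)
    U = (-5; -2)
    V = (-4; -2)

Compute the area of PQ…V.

50

Cross-terms: 40, 26, 8, -3, 21, 2, 6  ⇒  Σ = 100
Area = |Σ|/2 = 50.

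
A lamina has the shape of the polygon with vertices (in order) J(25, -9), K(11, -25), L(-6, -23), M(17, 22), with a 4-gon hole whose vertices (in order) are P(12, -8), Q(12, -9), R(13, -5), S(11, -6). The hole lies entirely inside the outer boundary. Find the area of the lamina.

Outer boundary:
Apply Gauss's area formula: 2A = Σ (x_i·y_{i+1} − x_{i+1}·y_i), indices taken mod 4.
J→K: (25)(-25) − (11)(-9) = -526
K→L: (11)(-23) − (-6)(-25) = -403
L→M: (-6)(22) − (17)(-23) = 259
M→J: (17)(-9) − (25)(22) = -703
Σ = -1373
Area = |Σ|/2 = 686.5.
Hole:
Cross-terms: -12, 57, -23, -16  ⇒  Σ = 6
Area = |Σ|/2 = 3.
Net area = 686.5 − 3 = 683.5.

683.5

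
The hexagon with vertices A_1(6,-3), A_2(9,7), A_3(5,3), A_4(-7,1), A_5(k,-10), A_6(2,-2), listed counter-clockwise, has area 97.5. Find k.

-4

The doubled signed area Σ (x_i y_{i+1} − x_{i+1} y_i) is linear in k.
With k=0 it equals 183; the coefficient of k is -3 (from the two edges through A_5).
So -3·k + 183 = 2·97.5 = 195 ⇒ k = -4.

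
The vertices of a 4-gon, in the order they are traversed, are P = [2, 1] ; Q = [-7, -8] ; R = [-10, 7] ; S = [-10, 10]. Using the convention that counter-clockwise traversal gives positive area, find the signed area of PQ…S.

-99

Cross-terms: -9, -129, -30, -30  ⇒  Σ = -198
Signed area = Σ/2 = -99 (negative ⇒ clockwise traversal).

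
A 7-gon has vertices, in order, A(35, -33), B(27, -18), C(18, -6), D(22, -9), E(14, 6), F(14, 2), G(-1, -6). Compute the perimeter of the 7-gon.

|AB| = √((-8)² + (15)²) = √289 = 17
|BC| = √((-9)² + (12)²) = √225 = 15
|CD| = √((4)² + (-3)²) = √25 = 5
|DE| = √((-8)² + (15)²) = √289 = 17
|EF| = √((0)² + (-4)²) = √16 = 4
|FG| = √((-15)² + (-8)²) = √289 = 17
|GA| = √((36)² + (-27)²) = √2025 = 45
Perimeter = 17 + 15 + 5 + 17 + 4 + 17 + 45 = 120.

120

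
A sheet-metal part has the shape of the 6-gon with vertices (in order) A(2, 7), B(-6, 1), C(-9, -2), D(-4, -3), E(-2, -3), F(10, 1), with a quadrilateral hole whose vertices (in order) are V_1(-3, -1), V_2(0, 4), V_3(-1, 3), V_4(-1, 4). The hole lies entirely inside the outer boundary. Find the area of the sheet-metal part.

91

Outer boundary:
Apply the shoelace (surveyor's) formula: 2A = Σ (x_i·y_{i+1} − x_{i+1}·y_i), indices taken mod 6.
Cross-terms: 44, 21, 19, 6, 28, 68  ⇒  Σ = 186
Area = |Σ|/2 = 93.
Hole:
Apply the shoelace formula: 2A = Σ (x_i·y_{i+1} − x_{i+1}·y_i), indices taken mod 4.
V_1→V_2: (-3)(4) − (0)(-1) = -12
V_2→V_3: (0)(3) − (-1)(4) = 4
V_3→V_4: (-1)(4) − (-1)(3) = -1
V_4→V_1: (-1)(-1) − (-3)(4) = 13
Σ = 4
Area = |Σ|/2 = 2.
Net area = 93 − 2 = 91.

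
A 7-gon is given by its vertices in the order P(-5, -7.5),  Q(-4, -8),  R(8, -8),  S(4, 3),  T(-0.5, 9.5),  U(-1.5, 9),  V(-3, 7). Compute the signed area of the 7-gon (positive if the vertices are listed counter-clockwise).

Apply the shoelace (surveyor's) formula: 2A = Σ (x_i·y_{i+1} − x_{i+1}·y_i), indices taken mod 7.
Σ = (10) + (96) + (56) + (39.5) + (9.75) + (16.5) + (57.5) = 285.25
Signed area = Σ/2 = 142.625 (positive ⇒ counter-clockwise traversal).

142.625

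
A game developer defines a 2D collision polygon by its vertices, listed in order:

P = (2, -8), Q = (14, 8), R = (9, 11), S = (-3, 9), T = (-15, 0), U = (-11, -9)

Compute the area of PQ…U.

Apply the shoelace formula: 2A = Σ (x_i·y_{i+1} − x_{i+1}·y_i), indices taken mod 6.
Σ = (128) + (82) + (114) + (135) + (135) + (106) = 700
Area = |Σ|/2 = 350.

350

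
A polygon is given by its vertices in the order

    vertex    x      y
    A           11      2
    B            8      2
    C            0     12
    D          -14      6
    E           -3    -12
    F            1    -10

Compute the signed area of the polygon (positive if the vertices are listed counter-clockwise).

Σ = (6) + (96) + (168) + (186) + (42) + (112) = 610
Signed area = Σ/2 = 305 (positive ⇒ counter-clockwise traversal).

305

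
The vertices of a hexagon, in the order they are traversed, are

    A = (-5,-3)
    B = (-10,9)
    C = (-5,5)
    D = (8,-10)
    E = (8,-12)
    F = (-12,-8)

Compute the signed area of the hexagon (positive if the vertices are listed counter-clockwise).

Apply the shoelace formula: 2A = Σ (x_i·y_{i+1} − x_{i+1}·y_i), indices taken mod 6.
A→B: (-5)(9) − (-10)(-3) = -75
B→C: (-10)(5) − (-5)(9) = -5
C→D: (-5)(-10) − (8)(5) = 10
D→E: (8)(-12) − (8)(-10) = -16
E→F: (8)(-8) − (-12)(-12) = -208
F→A: (-12)(-3) − (-5)(-8) = -4
Σ = -298
Signed area = Σ/2 = -149 (negative ⇒ clockwise traversal).

-149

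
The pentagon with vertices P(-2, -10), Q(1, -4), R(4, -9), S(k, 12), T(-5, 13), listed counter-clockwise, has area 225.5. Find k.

11

Write out the shoelace sum; only the two edges meeting at S involve k:
2·Area = [(4·12 − k·(-9)) + (k·13 − (-5)·12)] + 101
       = 22·k + 209 = 451
⇒ k = 11.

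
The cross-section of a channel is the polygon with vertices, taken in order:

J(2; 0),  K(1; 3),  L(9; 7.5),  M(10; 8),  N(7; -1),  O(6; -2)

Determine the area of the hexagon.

Apply the surveyor's formula: 2A = Σ (x_i·y_{i+1} − x_{i+1}·y_i), indices taken mod 6.
J→K: (2)(3) − (1)(0) = 6
K→L: (1)(7.5) − (9)(3) = -19.5
L→M: (9)(8) − (10)(7.5) = -3
M→N: (10)(-1) − (7)(8) = -66
N→O: (7)(-2) − (6)(-1) = -8
O→J: (6)(0) − (2)(-2) = 4
Σ = -86.5
Area = |Σ|/2 = 43.25.

43.25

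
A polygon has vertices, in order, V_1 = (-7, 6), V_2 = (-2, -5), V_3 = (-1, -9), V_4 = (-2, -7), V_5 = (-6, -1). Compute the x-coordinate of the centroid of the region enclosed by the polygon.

-75/17

Apply Gauss's area formula. First the cross-terms c_i = x_i·y_{i+1} − x_{i+1}·y_i:
  47, 13, -11, -40, -43  ⇒  2A = -34, A = -17.
Then Σ (x_i + x_{i+1})·c_i = 450, so x̄ = 450 / (6·(-17)) = -75/17.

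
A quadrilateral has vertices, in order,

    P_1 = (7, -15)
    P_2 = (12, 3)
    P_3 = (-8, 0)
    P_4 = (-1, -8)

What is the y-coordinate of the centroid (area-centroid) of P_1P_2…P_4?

-299/72

Apply the surveyor's formula. First the cross-terms c_i = x_i·y_{i+1} − x_{i+1}·y_i:
  201, 24, 64, 71  ⇒  2A = 360, A = 180.
Then Σ (y_i + y_{i+1})·c_i = -4485, so ȳ = -4485 / (6·180) = -299/72.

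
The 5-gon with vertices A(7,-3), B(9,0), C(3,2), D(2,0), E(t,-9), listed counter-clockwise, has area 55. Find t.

The doubled signed area Σ (x_i y_{i+1} − x_{i+1} y_i) is linear in t.
With t=0 it equals 86; the coefficient of t is -3 (from the two edges through E).
So -3·t + 86 = 2·55 = 110 ⇒ t = -8.

-8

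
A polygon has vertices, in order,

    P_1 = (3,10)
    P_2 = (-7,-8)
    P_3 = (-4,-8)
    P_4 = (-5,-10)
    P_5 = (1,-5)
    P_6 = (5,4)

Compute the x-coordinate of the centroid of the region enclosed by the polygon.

Apply Gauss's area formula. First the cross-terms c_i = x_i·y_{i+1} − x_{i+1}·y_i:
  46, 24, 0, 35, 29, 38  ⇒  2A = 172, A = 86.
Then Σ (x_i + x_{i+1})·c_i = -110, so x̄ = -110 / (6·86) = -55/258.

-55/258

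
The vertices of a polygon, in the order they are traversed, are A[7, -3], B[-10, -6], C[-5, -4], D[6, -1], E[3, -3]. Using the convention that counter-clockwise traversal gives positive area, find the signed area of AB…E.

-18

Apply Gauss's area formula: 2A = Σ (x_i·y_{i+1} − x_{i+1}·y_i), indices taken mod 5.
A→B: (7)(-6) − (-10)(-3) = -72
B→C: (-10)(-4) − (-5)(-6) = 10
C→D: (-5)(-1) − (6)(-4) = 29
D→E: (6)(-3) − (3)(-1) = -15
E→A: (3)(-3) − (7)(-3) = 12
Σ = -36
Signed area = Σ/2 = -18 (negative ⇒ clockwise traversal).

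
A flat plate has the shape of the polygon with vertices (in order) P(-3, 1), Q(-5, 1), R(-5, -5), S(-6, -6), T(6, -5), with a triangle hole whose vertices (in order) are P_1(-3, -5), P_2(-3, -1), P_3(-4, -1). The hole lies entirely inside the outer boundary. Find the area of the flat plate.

Outer boundary:
Apply the shoelace formula: 2A = Σ (x_i·y_{i+1} − x_{i+1}·y_i), indices taken mod 5.
P→Q: (-3)(1) − (-5)(1) = 2
Q→R: (-5)(-5) − (-5)(1) = 30
R→S: (-5)(-6) − (-6)(-5) = 0
S→T: (-6)(-5) − (6)(-6) = 66
T→P: (6)(1) − (-3)(-5) = -9
Σ = 89
Area = |Σ|/2 = 44.5.
Hole:
Apply the shoelace formula: 2A = Σ (x_i·y_{i+1} − x_{i+1}·y_i), indices taken mod 3.
Cross-terms: -12, -1, 17  ⇒  Σ = 4
Area = |Σ|/2 = 2.
Net area = 44.5 − 2 = 42.5.

42.5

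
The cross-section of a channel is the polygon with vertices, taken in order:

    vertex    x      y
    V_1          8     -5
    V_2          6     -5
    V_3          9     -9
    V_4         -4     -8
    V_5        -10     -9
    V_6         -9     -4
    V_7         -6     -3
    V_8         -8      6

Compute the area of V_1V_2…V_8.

138.5

Apply the surveyor's formula: 2A = Σ (x_i·y_{i+1} − x_{i+1}·y_i), indices taken mod 8.
V_1→V_2: (8)(-5) − (6)(-5) = -10
V_2→V_3: (6)(-9) − (9)(-5) = -9
V_3→V_4: (9)(-8) − (-4)(-9) = -108
V_4→V_5: (-4)(-9) − (-10)(-8) = -44
V_5→V_6: (-10)(-4) − (-9)(-9) = -41
V_6→V_7: (-9)(-3) − (-6)(-4) = 3
V_7→V_8: (-6)(6) − (-8)(-3) = -60
V_8→V_1: (-8)(-5) − (8)(6) = -8
Σ = -277
Area = |Σ|/2 = 138.5.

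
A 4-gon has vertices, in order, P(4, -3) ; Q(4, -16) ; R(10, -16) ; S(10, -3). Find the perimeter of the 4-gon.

|PQ| = √((0)² + (-13)²) = √169 = 13
|QR| = √((6)² + (0)²) = √36 = 6
|RS| = √((0)² + (13)²) = √169 = 13
|SP| = √((-6)² + (0)²) = √36 = 6
Perimeter = 13 + 6 + 13 + 6 = 38.

38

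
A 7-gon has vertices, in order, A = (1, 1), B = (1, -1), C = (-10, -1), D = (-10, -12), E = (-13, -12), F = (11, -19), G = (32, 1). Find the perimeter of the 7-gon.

|AB| = √((0)² + (-2)²) = √4 = 2
|BC| = √((-11)² + (0)²) = √121 = 11
|CD| = √((0)² + (-11)²) = √121 = 11
|DE| = √((-3)² + (0)²) = √9 = 3
|EF| = √((24)² + (-7)²) = √625 = 25
|FG| = √((21)² + (20)²) = √841 = 29
|GA| = √((-31)² + (0)²) = √961 = 31
Perimeter = 2 + 11 + 11 + 3 + 25 + 29 + 31 = 112.

112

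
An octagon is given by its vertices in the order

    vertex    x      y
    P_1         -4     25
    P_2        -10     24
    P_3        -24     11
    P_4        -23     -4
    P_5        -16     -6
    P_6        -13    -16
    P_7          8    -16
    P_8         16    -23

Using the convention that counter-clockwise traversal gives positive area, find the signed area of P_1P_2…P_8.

Apply the surveyor's formula: 2A = Σ (x_i·y_{i+1} − x_{i+1}·y_i), indices taken mod 8.
P_1→P_2: (-4)(24) − (-10)(25) = 154
P_2→P_3: (-10)(11) − (-24)(24) = 466
P_3→P_4: (-24)(-4) − (-23)(11) = 349
P_4→P_5: (-23)(-6) − (-16)(-4) = 74
P_5→P_6: (-16)(-16) − (-13)(-6) = 178
P_6→P_7: (-13)(-16) − (8)(-16) = 336
P_7→P_8: (8)(-23) − (16)(-16) = 72
P_8→P_1: (16)(25) − (-4)(-23) = 308
Σ = 1937
Signed area = Σ/2 = 968.5 (positive ⇒ counter-clockwise traversal).

968.5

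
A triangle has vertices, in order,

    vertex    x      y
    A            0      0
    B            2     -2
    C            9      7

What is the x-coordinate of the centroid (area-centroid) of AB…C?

11/3

Apply the shoelace formula. First the cross-terms c_i = x_i·y_{i+1} − x_{i+1}·y_i:
  0, 32, 0  ⇒  2A = 32, A = 16.
Then Σ (x_i + x_{i+1})·c_i = 352, so x̄ = 352 / (6·16) = 11/3.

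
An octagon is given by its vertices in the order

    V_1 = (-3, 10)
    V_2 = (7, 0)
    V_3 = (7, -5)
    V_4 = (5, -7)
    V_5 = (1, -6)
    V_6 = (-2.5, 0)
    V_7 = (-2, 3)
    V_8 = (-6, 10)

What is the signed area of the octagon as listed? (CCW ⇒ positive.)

Apply the shoelace formula: 2A = Σ (x_i·y_{i+1} − x_{i+1}·y_i), indices taken mod 8.
V_1→V_2: (-3)(0) − (7)(10) = -70
V_2→V_3: (7)(-5) − (7)(0) = -35
V_3→V_4: (7)(-7) − (5)(-5) = -24
V_4→V_5: (5)(-6) − (1)(-7) = -23
V_5→V_6: (1)(0) − (-2.5)(-6) = -15
V_6→V_7: (-2.5)(3) − (-2)(0) = -7.5
V_7→V_8: (-2)(10) − (-6)(3) = -2
V_8→V_1: (-6)(10) − (-3)(10) = -30
Σ = -206.5
Signed area = Σ/2 = -103.25 (negative ⇒ clockwise traversal).

-103.25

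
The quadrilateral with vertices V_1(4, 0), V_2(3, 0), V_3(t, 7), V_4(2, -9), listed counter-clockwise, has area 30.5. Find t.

-2

The doubled signed area Σ (x_i y_{i+1} − x_{i+1} y_i) is linear in t.
With t=0 it equals 43; the coefficient of t is -9 (from the two edges through V_3).
So -9·t + 43 = 2·30.5 = 61 ⇒ t = -2.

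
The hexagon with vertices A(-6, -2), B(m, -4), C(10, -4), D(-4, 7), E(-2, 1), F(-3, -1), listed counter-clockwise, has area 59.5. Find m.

7

Write out the shoelace sum; only the two edges meeting at B involve m:
2·Area = [((-6)·(-4) − m·(-2)) + (m·(-4) − 10·(-4))] + 69
       = -2·m + 133 = 119
⇒ m = 7.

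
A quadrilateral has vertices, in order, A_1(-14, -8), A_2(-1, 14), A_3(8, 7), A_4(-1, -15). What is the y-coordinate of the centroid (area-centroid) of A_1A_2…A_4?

Apply the shoelace (surveyor's) formula. First the cross-terms c_i = x_i·y_{i+1} − x_{i+1}·y_i:
  -204, -119, -113, -202  ⇒  2A = -638, A = -319.
Then Σ (y_i + y_{i+1})·c_i = 1827, so ȳ = 1827 / (6·(-319)) = -21/22.

-21/22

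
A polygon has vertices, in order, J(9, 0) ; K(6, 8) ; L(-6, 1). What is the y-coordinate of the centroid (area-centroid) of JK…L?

3

Apply Gauss's area formula. First the cross-terms c_i = x_i·y_{i+1} − x_{i+1}·y_i:
  72, 54, -9  ⇒  2A = 117, A = 58.5.
Then Σ (y_i + y_{i+1})·c_i = 1053, so ȳ = 1053 / (6·58.5) = 3.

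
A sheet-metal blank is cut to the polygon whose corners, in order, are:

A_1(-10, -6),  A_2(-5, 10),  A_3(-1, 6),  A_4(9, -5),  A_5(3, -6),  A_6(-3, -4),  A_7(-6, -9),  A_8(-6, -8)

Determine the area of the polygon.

157.5

A_1→A_2: (-10)(10) − (-5)(-6) = -130
A_2→A_3: (-5)(6) − (-1)(10) = -20
A_3→A_4: (-1)(-5) − (9)(6) = -49
A_4→A_5: (9)(-6) − (3)(-5) = -39
A_5→A_6: (3)(-4) − (-3)(-6) = -30
A_6→A_7: (-3)(-9) − (-6)(-4) = 3
A_7→A_8: (-6)(-8) − (-6)(-9) = -6
A_8→A_1: (-6)(-6) − (-10)(-8) = -44
Σ = -315
Area = |Σ|/2 = 157.5.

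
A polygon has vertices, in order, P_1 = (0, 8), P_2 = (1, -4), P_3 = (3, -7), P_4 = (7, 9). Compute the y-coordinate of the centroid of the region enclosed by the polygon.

Apply Gauss's area formula. First the cross-terms c_i = x_i·y_{i+1} − x_{i+1}·y_i:
  -8, 5, 76, 56  ⇒  2A = 129, A = 64.5.
Then Σ (y_i + y_{i+1})·c_i = 1017, so ȳ = 1017 / (6·64.5) = 113/43.

113/43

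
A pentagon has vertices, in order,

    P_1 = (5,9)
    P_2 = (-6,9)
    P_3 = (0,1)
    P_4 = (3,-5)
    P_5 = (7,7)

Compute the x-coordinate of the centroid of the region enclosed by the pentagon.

412/261

Apply the shoelace (surveyor's) formula. First the cross-terms c_i = x_i·y_{i+1} − x_{i+1}·y_i:
  99, -6, -3, 56, 28  ⇒  2A = 174, A = 87.
Then Σ (x_i + x_{i+1})·c_i = 824, so x̄ = 824 / (6·87) = 412/261.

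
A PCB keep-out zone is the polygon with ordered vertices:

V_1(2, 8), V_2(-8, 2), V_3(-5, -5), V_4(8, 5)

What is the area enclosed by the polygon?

Cross-terms: 68, 50, 15, 54  ⇒  Σ = 187
Area = |Σ|/2 = 93.5.

93.5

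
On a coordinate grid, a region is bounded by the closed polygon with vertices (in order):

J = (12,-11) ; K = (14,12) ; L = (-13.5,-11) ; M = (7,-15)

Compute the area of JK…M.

Apply the shoelace (surveyor's) formula: 2A = Σ (x_i·y_{i+1} − x_{i+1}·y_i), indices taken mod 4.
J→K: (12)(12) − (14)(-11) = 298
K→L: (14)(-11) − (-13.5)(12) = 8
L→M: (-13.5)(-15) − (7)(-11) = 279.5
M→J: (7)(-11) − (12)(-15) = 103
Σ = 688.5
Area = |Σ|/2 = 344.25.

344.25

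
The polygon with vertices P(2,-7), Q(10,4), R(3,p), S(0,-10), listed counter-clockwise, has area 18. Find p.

-2

The doubled signed area Σ (x_i y_{i+1} − x_{i+1} y_i) is linear in p.
With p=0 it equals 56; the coefficient of p is 10 (from the two edges through R).
So 10·p + 56 = 2·18 = 36 ⇒ p = -2.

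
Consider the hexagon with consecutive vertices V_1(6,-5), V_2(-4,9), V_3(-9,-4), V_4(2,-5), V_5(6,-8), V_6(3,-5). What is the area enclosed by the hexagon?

Cross-terms: 34, 97, 53, 14, -6, 15  ⇒  Σ = 207
Area = |Σ|/2 = 103.5.

103.5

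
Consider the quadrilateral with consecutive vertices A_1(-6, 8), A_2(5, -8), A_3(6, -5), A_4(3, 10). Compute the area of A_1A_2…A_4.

95

A_1→A_2: (-6)(-8) − (5)(8) = 8
A_2→A_3: (5)(-5) − (6)(-8) = 23
A_3→A_4: (6)(10) − (3)(-5) = 75
A_4→A_1: (3)(8) − (-6)(10) = 84
Σ = 190
Area = |Σ|/2 = 95.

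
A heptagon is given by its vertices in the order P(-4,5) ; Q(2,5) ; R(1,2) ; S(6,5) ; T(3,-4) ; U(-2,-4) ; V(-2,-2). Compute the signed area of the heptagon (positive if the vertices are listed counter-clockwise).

-59.5

Σ = (-30) + (-1) + (-7) + (-39) + (-20) + (-4) + (-18) = -119
Signed area = Σ/2 = -59.5 (negative ⇒ clockwise traversal).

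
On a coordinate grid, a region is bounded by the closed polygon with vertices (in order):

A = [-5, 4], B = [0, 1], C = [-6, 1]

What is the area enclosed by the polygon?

9

Cross-terms: -5, 6, -19  ⇒  Σ = -18
Area = |Σ|/2 = 9.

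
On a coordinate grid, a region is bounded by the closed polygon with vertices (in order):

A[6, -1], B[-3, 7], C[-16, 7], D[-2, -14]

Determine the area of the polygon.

Apply Gauss's area formula: 2A = Σ (x_i·y_{i+1} − x_{i+1}·y_i), indices taken mod 4.
A→B: (6)(7) − (-3)(-1) = 39
B→C: (-3)(7) − (-16)(7) = 91
C→D: (-16)(-14) − (-2)(7) = 238
D→A: (-2)(-1) − (6)(-14) = 86
Σ = 454
Area = |Σ|/2 = 227.

227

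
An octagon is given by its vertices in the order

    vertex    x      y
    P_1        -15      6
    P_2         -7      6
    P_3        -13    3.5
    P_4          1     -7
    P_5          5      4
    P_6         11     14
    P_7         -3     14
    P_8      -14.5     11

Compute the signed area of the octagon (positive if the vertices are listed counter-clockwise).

Apply the surveyor's formula: 2A = Σ (x_i·y_{i+1} − x_{i+1}·y_i), indices taken mod 8.
Σ = (-48) + (53.5) + (87.5) + (39) + (26) + (196) + (170) + (78) = 602
Signed area = Σ/2 = 301 (positive ⇒ counter-clockwise traversal).

301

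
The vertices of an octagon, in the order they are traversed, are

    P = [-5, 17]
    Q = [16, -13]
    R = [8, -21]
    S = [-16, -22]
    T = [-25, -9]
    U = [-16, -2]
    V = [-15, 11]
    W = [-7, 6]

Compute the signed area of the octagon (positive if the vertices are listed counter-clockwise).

-879.5

Apply Gauss's area formula: 2A = Σ (x_i·y_{i+1} − x_{i+1}·y_i), indices taken mod 8.
Cross-terms: -207, -232, -512, -406, -94, -206, -13, -89  ⇒  Σ = -1759
Signed area = Σ/2 = -879.5 (negative ⇒ clockwise traversal).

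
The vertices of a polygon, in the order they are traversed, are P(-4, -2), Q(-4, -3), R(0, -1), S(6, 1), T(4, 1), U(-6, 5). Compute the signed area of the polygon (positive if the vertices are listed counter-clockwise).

Apply the shoelace (surveyor's) formula: 2A = Σ (x_i·y_{i+1} − x_{i+1}·y_i), indices taken mod 6.
Σ = (4) + (4) + (6) + (2) + (26) + (32) = 74
Signed area = Σ/2 = 37 (positive ⇒ counter-clockwise traversal).

37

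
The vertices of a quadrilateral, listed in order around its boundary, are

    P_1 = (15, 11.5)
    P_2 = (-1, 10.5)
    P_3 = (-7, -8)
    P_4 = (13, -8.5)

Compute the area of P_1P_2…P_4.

Apply the surveyor's formula: 2A = Σ (x_i·y_{i+1} − x_{i+1}·y_i), indices taken mod 4.
Σ = (169) + (81.5) + (163.5) + (277) = 691
Area = |Σ|/2 = 345.5.

345.5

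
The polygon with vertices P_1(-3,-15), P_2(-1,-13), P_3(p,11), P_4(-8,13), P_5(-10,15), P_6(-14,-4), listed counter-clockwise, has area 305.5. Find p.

Write out the shoelace sum; only the two edges meeting at P_3 involve p:
2·Area = [((-1)·11 − p·(-13)) + (p·13 − (-8)·11)] + 482
       = 26·p + 559 = 611
⇒ p = 2.

2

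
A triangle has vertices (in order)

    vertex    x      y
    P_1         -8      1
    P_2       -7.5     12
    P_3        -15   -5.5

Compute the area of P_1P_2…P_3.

Σ = (-88.5) + (221.25) + (-59) = 73.75
Area = |Σ|/2 = 36.875.

36.875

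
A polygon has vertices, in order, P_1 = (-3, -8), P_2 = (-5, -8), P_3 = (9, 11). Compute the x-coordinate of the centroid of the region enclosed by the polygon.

Apply the shoelace formula. First the cross-terms c_i = x_i·y_{i+1} − x_{i+1}·y_i:
  -16, 17, -39  ⇒  2A = -38, A = -19.
Then Σ (x_i + x_{i+1})·c_i = -38, so x̄ = -38 / (6·(-19)) = 1/3.

1/3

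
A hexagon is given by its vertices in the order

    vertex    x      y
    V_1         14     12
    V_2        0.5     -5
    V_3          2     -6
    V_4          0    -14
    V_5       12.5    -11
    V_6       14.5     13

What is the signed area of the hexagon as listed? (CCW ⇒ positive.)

196

Σ = (-76) + (7) + (-28) + (175) + (322) + (-8) = 392
Signed area = Σ/2 = 196 (positive ⇒ counter-clockwise traversal).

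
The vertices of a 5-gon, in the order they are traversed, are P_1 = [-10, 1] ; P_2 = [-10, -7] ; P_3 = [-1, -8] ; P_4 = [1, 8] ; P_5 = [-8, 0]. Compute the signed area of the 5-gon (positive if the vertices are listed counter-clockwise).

104.5

Apply Gauss's area formula: 2A = Σ (x_i·y_{i+1} − x_{i+1}·y_i), indices taken mod 5.
Cross-terms: 80, 73, 0, 64, -8  ⇒  Σ = 209
Signed area = Σ/2 = 104.5 (positive ⇒ counter-clockwise traversal).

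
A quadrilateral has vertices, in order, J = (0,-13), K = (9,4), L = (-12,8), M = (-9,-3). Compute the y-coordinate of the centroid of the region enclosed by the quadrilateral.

-15/22

Apply the shoelace (surveyor's) formula. First the cross-terms c_i = x_i·y_{i+1} − x_{i+1}·y_i:
  117, 120, 108, 117  ⇒  2A = 462, A = 231.
Then Σ (y_i + y_{i+1})·c_i = -945, so ȳ = -945 / (6·231) = -15/22.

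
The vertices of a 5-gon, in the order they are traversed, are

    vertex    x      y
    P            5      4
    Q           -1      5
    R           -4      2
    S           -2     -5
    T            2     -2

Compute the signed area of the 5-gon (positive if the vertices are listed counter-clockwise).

51.5

Apply the shoelace (surveyor's) formula: 2A = Σ (x_i·y_{i+1} − x_{i+1}·y_i), indices taken mod 5.
P→Q: (5)(5) − (-1)(4) = 29
Q→R: (-1)(2) − (-4)(5) = 18
R→S: (-4)(-5) − (-2)(2) = 24
S→T: (-2)(-2) − (2)(-5) = 14
T→P: (2)(4) − (5)(-2) = 18
Σ = 103
Signed area = Σ/2 = 51.5 (positive ⇒ counter-clockwise traversal).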